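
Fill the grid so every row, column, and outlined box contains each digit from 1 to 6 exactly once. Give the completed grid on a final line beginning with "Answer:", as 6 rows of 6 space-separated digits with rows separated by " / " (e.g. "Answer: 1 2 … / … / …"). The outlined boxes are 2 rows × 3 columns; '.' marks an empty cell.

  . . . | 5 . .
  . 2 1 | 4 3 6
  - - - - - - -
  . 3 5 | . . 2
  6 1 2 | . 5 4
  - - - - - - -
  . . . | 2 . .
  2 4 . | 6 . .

Step 1. [r6c5∈{1}] r6c5 has the single candidate 1. So r6c5=1.
Step 2. [r6c3∈{3}] nothing but 3 survives at r6c3 ⇒ r6c3=3.
Step 3. [r5c2∈{5,6}] r5c2 is the only open cell in col 2 admitting 5, so r5c2=5.
Step 4. [r1c3∈{4,6}] r1c3 is the only open cell in col 3 admitting 4, so r1c3=4.
Step 5. [r5c5∈{4}] r5c5 is down to just 4 ⇒ r5c5=4.
Step 6. [r1c1∈{3}] r1c1 has the single candidate 3, so r1c1=3.
Step 7. [r5c3∈{6}] r5c3 is down to just 6, so r5c3=6.
Step 8. [r1c6∈{1}] only 1 remains possible at r1c6. So r1c6=1.
Step 9. [r4c4∈{3}] r4c4 is down to just 3, so r4c4=3.
Step 10. [r1c2∈{6}] r1c2's peers cover all but 6 ⇒ r1c2=6.
Step 11. [r3c4∈{1}] r3c4 is down to just 1 ⇒ r3c4=1.
Step 12. [r1c5∈{2}] r1c5's peers cover all but 2, so r1c5=2.
Step 13. [r3c5∈{6}] nothing but 6 survives at r3c5 ⇒ r3c5=6.
Step 14. [r6c6∈{5}] only 5 remains possible at r6c6. So r6c6=5.
Step 15. [r5c1∈{1}] r5c1's peers cover all but 1 ⇒ r5c1=1.
Step 16. [r5c6∈{3}] only 3 remains possible at r5c6. So r5c6=3.
Step 17. [r2c1∈{5}] r2c1 is down to just 5 ⇒ r2c1=5.
Step 18. [r3c1∈{4}] only 4 remains possible at r3c1 ⇒ r3c1=4.

Answer: 3 6 4 5 2 1 / 5 2 1 4 3 6 / 4 3 5 1 6 2 / 6 1 2 3 5 4 / 1 5 6 2 4 3 / 2 4 3 6 1 5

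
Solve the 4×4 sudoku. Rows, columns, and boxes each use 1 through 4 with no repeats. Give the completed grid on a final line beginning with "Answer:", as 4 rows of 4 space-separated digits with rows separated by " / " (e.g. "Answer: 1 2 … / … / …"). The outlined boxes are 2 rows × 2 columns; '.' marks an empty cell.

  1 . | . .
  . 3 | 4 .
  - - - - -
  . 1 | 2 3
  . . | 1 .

Step 1. [r2c1∈{2}] nothing but 2 survives at r2c1, so r2c1=2.
Step 2. [r3c1∈{4}] only 4 remains possible at r3c1, so r3c1=4.
Step 3. [r4c4∈{4}] nothing but 4 survives at r4c4. So r4c4=4.
Step 4. [r4c1∈{3}] r4c1's peers cover all but 3 ⇒ r4c1=3.
Step 5. [r4c2∈{2}] nothing but 2 survives at r4c2 ⇒ r4c2=2.
Step 6. [r1c4∈{2}] only 2 remains possible at r1c4 ⇒ r1c4=2.
Step 7. [r2c4∈{1}] r2c4 is down to just 1, so r2c4=1.
Step 8. [r1c2∈{4}] nothing but 4 survives at r1c2. So r1c2=4.
Step 9. [r1c3∈{3}] r1c3 has the single candidate 3 ⇒ r1c3=3.

Answer: 1 4 3 2 / 2 3 4 1 / 4 1 2 3 / 3 2 1 4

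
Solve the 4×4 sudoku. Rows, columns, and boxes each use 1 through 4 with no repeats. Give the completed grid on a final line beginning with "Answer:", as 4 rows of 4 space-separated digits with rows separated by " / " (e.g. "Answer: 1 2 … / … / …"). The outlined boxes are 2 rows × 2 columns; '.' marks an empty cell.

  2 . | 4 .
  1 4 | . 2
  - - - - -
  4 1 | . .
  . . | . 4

Step 1. [r2c3∈{3}] only 3 remains possible at r2c3. So r2c3=3.
Step 2. [r4c2∈{2,3}] 2 has one home in col 2: r4c2 ⇒ r4c2=2.
Step 3. [r4c1∈{3}] only 3 remains possible at r4c1, so r4c1=3.
Step 4. [r4c3∈{1}] r4c3 has the single candidate 1. So r4c3=1.
Step 5. [r3c4∈{3}] nothing but 3 survives at r3c4. So r3c4=3.
Step 6. [r1c4∈{1}] r1c4 is down to just 1 ⇒ r1c4=1.
Step 7. [r3c3∈{2}] nothing but 2 survives at r3c3. So r3c3=2.
Step 8. [r1c2∈{3}] r1c2 has the single candidate 3, so r1c2=3.

Answer: 2 3 4 1 / 1 4 3 2 / 4 1 2 3 / 3 2 1 4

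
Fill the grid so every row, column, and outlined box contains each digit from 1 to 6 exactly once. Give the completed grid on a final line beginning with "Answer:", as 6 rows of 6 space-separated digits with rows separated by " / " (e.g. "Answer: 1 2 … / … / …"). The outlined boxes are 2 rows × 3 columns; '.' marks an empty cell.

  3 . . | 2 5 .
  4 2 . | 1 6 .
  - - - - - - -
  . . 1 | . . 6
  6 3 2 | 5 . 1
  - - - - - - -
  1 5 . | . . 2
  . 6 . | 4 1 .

Step 1. [r5c5∈{3}] nothing but 3 survives at r5c5. So r5c5=3.
Step 2. [r4c5∈{4}] r4c5 has the single candidate 4, so r4c5=4.
Step 3. [r1c2∈{1}] only 1 remains possible at r1c2, so r1c2=1.
Step 4. [r5c4∈{6}] r5c4 is down to just 6 ⇒ r5c4=6.
Step 5. [r3c1∈{5}] r3c1 is down to just 5, so r3c1=5.
Step 6. [r2c3∈{5}] r2c3's peers cover all but 5, so r2c3=5.
Step 7. [r3c4∈{3}] r3c4 is down to just 3. So r3c4=3.
Step 8. [r2c6∈{3}] r2c6 is down to just 3. So r2c6=3.
Step 9. [r6c6∈{5}] r6c6 is down to just 5. So r6c6=5.
Step 10. [r1c3∈{6}] r1c3 is down to just 6. So r1c3=6.
Step 11. [r3c2∈{4}] nothing but 4 survives at r3c2 ⇒ r3c2=4.
Step 12. [r6c1∈{2}] nothing but 2 survives at r6c1 ⇒ r6c1=2.
Step 13. [r3c5∈{2}] r3c5 is down to just 2, so r3c5=2.
Step 14. [r5c3∈{4}] r5c3 is down to just 4 ⇒ r5c3=4.
Step 15. [r6c3∈{3}] r6c3's peers cover all but 3 ⇒ r6c3=3.
Step 16. [r1c6∈{4}] only 4 remains possible at r1c6, so r1c6=4.

Answer: 3 1 6 2 5 4 / 4 2 5 1 6 3 / 5 4 1 3 2 6 / 6 3 2 5 4 1 / 1 5 4 6 3 2 / 2 6 3 4 1 5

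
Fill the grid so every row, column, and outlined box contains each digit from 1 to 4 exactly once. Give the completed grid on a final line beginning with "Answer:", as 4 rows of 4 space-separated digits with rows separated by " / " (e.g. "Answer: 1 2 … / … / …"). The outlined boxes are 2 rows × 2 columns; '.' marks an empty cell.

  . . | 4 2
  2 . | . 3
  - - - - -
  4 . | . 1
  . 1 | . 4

Step 1. [r4c1∈{3}] nothing but 3 survives at r4c1, so r4c1=3.
Step 2. [r4c3∈{2}] r4c3's peers cover all but 2, so r4c3=2.
Step 3. [r3c3∈{3}] r3c3 has the single candidate 3. So r3c3=3.
Step 4. [r1c1∈{1}] r1c1 has the single candidate 1, so r1c1=1.
Step 5. [r2c2∈{4}] r2c2's peers cover all but 4, so r2c2=4.
Step 6. [r1c2∈{3}] r1c2 is down to just 3 ⇒ r1c2=3.
Step 7. [r3c2∈{2}] only 2 remains possible at r3c2. So r3c2=2.
Step 8. [r2c3∈{1}] r2c3's peers cover all but 1 ⇒ r2c3=1.

Answer: 1 3 4 2 / 2 4 1 3 / 4 2 3 1 / 3 1 2 4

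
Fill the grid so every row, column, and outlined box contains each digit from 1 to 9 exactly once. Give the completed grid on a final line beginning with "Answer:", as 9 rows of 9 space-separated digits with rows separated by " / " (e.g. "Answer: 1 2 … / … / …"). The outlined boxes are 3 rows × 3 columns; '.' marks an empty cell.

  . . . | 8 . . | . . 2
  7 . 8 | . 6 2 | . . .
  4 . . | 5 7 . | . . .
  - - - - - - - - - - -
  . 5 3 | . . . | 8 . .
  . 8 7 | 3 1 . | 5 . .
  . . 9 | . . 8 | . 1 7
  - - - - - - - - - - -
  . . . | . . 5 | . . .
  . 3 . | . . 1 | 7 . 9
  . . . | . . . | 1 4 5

Step 1. [r1c1∈{1,3,5,6,9}] in col 1, 3 fits only at r1c1 ⇒ r1c1=3.
Step 2. [r6c2∈{2,4,6}] r6c2 is the only open cell in box 4 admitting 4. So r6c2=4.
Step 3. [r6c7∈{2,3,6}] row 6 places 3 nowhere but r6c7, so r6c7=3.
Step 4. [r7c7∈{2,6}] col 7 places 2 nowhere but r7c7, so r7c7=2.
Step 5. [r1c3∈{1,5,6}] in box 1, 5 fits only at r1c3, so r1c3=5.
Step 6. [r1c2∈{1,6,9}] row 1 places 1 nowhere but r1c2. So r1c2=1.
Step 7. [r2c2∈{9}] nothing but 9 survives at r2c2. So r2c2=9.
Step 8. [r3c9∈{1,3,6,8}] row 3 places 1 nowhere but r3c9 ⇒ r3c9=1.
Step 9. [r7c9∈{3,6,8}] 8 has one home in col 9: r7c9, so r7c9=8.
Step 10. [r8c8∈{6}] r8c8 is down to just 6 ⇒ r8c8=6.
Step 11. [r3c6∈{3,9}] 3 has one home in box 2: r3c6 ⇒ r3c6=3.
Step 12. [r9c5∈{2,3,8,9}] across row 9, 3 lands solely at r9c5, so r9c5=3.
Step 13. [r9c1∈{2,6,8,9}] across row 9, 8 lands solely at r9c1 ⇒ r9c1=8.
Step 14. [r7c1∈{1,6,9}] col 1 places 9 nowhere but r7c1 ⇒ r7c1=9.
Step 15. [r7c5∈{4}] r7c5's peers cover all but 4. So r7c5=4.
Step 16. [r8c4∈{2}] r8c4 has the single candidate 2. So r8c4=2.
Step 17. [r6c4∈{6}] nothing but 6 survives at r6c4. So r6c4=6.
Step 18. [r7c4∈{7}] r7c4's peers cover all but 7 ⇒ r7c4=7.
Step 19. [r7c2∈{6}] r7c2 has the single candidate 6. So r7c2=6.
Step 20. [r1c5∈{9}] r1c5 is down to just 9. So r1c5=9.
Step 21. [r1c6∈{4}] r1c6's peers cover all but 4 ⇒ r1c6=4.
Step 22. [r5c6∈{9}] nothing but 9 survives at r5c6, so r5c6=9.
Step 23. [r4c5∈{2}] nothing but 2 survives at r4c5. So r4c5=2.
Step 24. [r5c9∈{4,6}] across row 5, 4 lands solely at r5c9. So r5c9=4.
Step 25. [r3c3∈{2,6}] 6 has one home in col 3: r3c3. So r3c3=6.
Step 26. [r5c1∈{2,6}] 6 has one home in row 5: r5c1. So r5c1=6.
Step 27. [r7c8∈{3}] r7c8 has the single candidate 3. So r7c8=3.
Step 28. [r3c7∈{9}] r3c7 is down to just 9 ⇒ r3c7=9.
Step 29. [r9c2∈{2,7}] r9c2 is the only open cell in row 9 admitting 7. So r9c2=7.
Step 30. [r6c5∈{5}] only 5 remains possible at r6c5. So r6c5=5.
Step 31. [r3c2∈{2}] only 2 remains possible at r3c2. So r3c2=2.
Step 32. [r2c7∈{4}] r2c7's peers cover all but 4. So r2c7=4.
Step 33. [r9c3∈{2}] only 2 remains possible at r9c3. So r9c3=2.
Step 34. [r1c8∈{7}] r1c8 has the single candidate 7. So r1c8=7.
Step 35. [r8c5∈{8}] nothing but 8 survives at r8c5 ⇒ r8c5=8.
Step 36. [r9c6∈{6}] r9c6 is down to just 6. So r9c6=6.
Step 37. [r4c8∈{9}] r4c8 has the single candidate 9, so r4c8=9.
Step 38. [r2c9∈{3}] only 3 remains possible at r2c9 ⇒ r2c9=3.
Step 39. [r4c1∈{1}] r4c1's peers cover all but 1 ⇒ r4c1=1.
Step 40. [r5c8∈{2}] nothing but 2 survives at r5c8 ⇒ r5c8=2.
Step 41. [r9c4∈{9}] r9c4 has the single candidate 9 ⇒ r9c4=9.
Step 42. [r3c8∈{8}] r3c8 is down to just 8, so r3c8=8.
Step 43. [r7c3∈{1}] nothing but 1 survives at r7c3. So r7c3=1.
Step 44. [r8c3∈{4}] only 4 remains possible at r8c3. So r8c3=4.
Step 45. [r2c4∈{1}] r2c4's peers cover all but 1 ⇒ r2c4=1.
Step 46. [r8c1∈{5}] only 5 remains possible at r8c1. So r8c1=5.
Step 47. [r4c6∈{7}] r4c6's peers cover all but 7, so r4c6=7.
Step 48. [r2c8∈{5}] r2c8 is down to just 5 ⇒ r2c8=5.
Step 49. [r4c9∈{6}] r4c9 has the single candidate 6. So r4c9=6.
Step 50. [r4c4∈{4}] nothing but 4 survives at r4c4. So r4c4=4.
Step 51. [r1c7∈{6}] r1c7 is down to just 6 ⇒ r1c7=6.
Step 52. [r6c1∈{2}] r6c1's peers cover all but 2 ⇒ r6c1=2.

Answer: 3 1 5 8 9 4 6 7 2 / 7 9 8 1 6 2 4 5 3 / 4 2 6 5 7 3 9 8 1 / 1 5 3 4 2 7 8 9 6 / 6 8 7 3 1 9 5 2 4 / 2 4 9 6 5 8 3 1 7 / 9 6 1 7 4 5 2 3 8 / 5 3 4 2 8 1 7 6 9 / 8 7 2 9 3 6 1 4 5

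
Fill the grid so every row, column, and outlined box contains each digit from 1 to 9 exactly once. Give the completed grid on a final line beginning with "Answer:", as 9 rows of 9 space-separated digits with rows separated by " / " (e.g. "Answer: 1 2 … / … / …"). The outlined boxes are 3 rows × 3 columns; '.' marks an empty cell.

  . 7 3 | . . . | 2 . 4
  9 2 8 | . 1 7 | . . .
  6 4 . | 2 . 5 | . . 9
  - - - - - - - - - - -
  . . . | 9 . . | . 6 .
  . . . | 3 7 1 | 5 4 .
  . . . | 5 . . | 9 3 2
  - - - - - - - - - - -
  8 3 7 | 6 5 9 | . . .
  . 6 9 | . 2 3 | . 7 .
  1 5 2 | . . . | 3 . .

Step 1. [r1c4∈{8}] r1c4 is down to just 8 ⇒ r1c4=8.
Step 2. [r5c9∈{8}] r5c9 is down to just 8 ⇒ r5c9=8.
Step 3. [r7c9∈{1}] nothing but 1 survives at r7c9, so r7c9=1.
Step 4. [r8c1∈{4}] r8c1 has the single candidate 4. So r8c1=4.
Step 5. [r4c7∈{1,7}] r4c7 is the only open cell in box 6 admitting 1, so r4c7=1.
Step 6. [r4c6∈{2,4,8}] r4c6 is the only open cell in col 6 admitting 2 ⇒ r4c6=2.
Step 7. [r1c6∈{6}] nothing but 6 survives at r1c6 ⇒ r1c6=6.
Step 8. [r6c5∈{4,6,8}] in col 5, 6 fits only at r6c5 ⇒ r6c5=6.
Step 9. [r2c9∈{3,5,6}] row 2 places 3 nowhere but r2c9, so r2c9=3.
Step 10. [r4c2∈{8}] r4c2 has the single candidate 8, so r4c2=8.
Step 11. [r9c5∈{4,8}] in col 5, 8 fits only at r9c5 ⇒ r9c5=8.
Step 12. [r4c3∈{4,5}] across col 3, 5 lands solely at r4c3, so r4c3=5.
Step 13. [r6c3∈{1,4}] in col 3, 4 fits only at r6c3, so r6c3=4.
Step 14. [r1c8∈{1,5}] 1 has one home in row 1: r1c8 ⇒ r1c8=1.
Step 15. [r8c7∈{8}] nothing but 8 survives at r8c7, so r8c7=8.
Step 16. [r4c9∈{7}] nothing but 7 survives at r4c9 ⇒ r4c9=7.
Step 17. [r9c6∈{4}] r9c6 has the single candidate 4, so r9c6=4.
Step 18. [r6c2∈{1}] r6c2 is down to just 1, so r6c2=1.
Step 19. [r3c3∈{1}] r3c3's peers cover all but 1 ⇒ r3c3=1.
Step 20. [r2c4∈{4}] r2c4 has the single candidate 4. So r2c4=4.
Step 21. [r8c4∈{1}] r8c4 is down to just 1 ⇒ r8c4=1.
Step 22. [r6c1∈{7}] r6c1 has the single candidate 7, so r6c1=7.
Step 23. [r4c5∈{4}] nothing but 4 survives at r4c5, so r4c5=4.
Step 24. [r9c9∈{6}] r9c9's peers cover all but 6, so r9c9=6.
Step 25. [r2c8∈{5}] nothing but 5 survives at r2c8. So r2c8=5.
Step 26. [r2c7∈{6}] only 6 remains possible at r2c7, so r2c7=6.
Step 27. [r4c1∈{3}] r4c1's peers cover all but 3, so r4c1=3.
Step 28. [r7c7∈{4}] r7c7's peers cover all but 4 ⇒ r7c7=4.
Step 29. [r5c3∈{6}] only 6 remains possible at r5c3 ⇒ r5c3=6.
Step 30. [r8c9∈{5}] nothing but 5 survives at r8c9. So r8c9=5.
Step 31. [r5c1∈{2}] r5c1's peers cover all but 2, so r5c1=2.
Step 32. [r5c2∈{9}] r5c2 is down to just 9, so r5c2=9.
Step 33. [r9c8∈{9}] r9c8 has the single candidate 9, so r9c8=9.
Step 34. [r1c5∈{9}] r1c5's peers cover all but 9 ⇒ r1c5=9.
Step 35. [r9c4∈{7}] nothing but 7 survives at r9c4. So r9c4=7.
Step 36. [r6c6∈{8}] only 8 remains possible at r6c6, so r6c6=8.
Step 37. [r3c8∈{8}] r3c8 is down to just 8 ⇒ r3c8=8.
Step 38. [r7c8∈{2}] r7c8 has the single candidate 2 ⇒ r7c8=2.
Step 39. [r3c7∈{7}] r3c7's peers cover all but 7 ⇒ r3c7=7.
Step 40. [r1c1∈{5}] nothing but 5 survives at r1c1 ⇒ r1c1=5.
Step 41. [r3c5∈{3}] r3c5 is down to just 3, so r3c5=3.

Answer: 5 7 3 8 9 6 2 1 4 / 9 2 8 4 1 7 6 5 3 / 6 4 1 2 3 5 7 8 9 / 3 8 5 9 4 2 1 6 7 / 2 9 6 3 7 1 5 4 8 / 7 1 4 5 6 8 9 3 2 / 8 3 7 6 5 9 4 2 1 / 4 6 9 1 2 3 8 7 5 / 1 5 2 7 8 4 3 9 6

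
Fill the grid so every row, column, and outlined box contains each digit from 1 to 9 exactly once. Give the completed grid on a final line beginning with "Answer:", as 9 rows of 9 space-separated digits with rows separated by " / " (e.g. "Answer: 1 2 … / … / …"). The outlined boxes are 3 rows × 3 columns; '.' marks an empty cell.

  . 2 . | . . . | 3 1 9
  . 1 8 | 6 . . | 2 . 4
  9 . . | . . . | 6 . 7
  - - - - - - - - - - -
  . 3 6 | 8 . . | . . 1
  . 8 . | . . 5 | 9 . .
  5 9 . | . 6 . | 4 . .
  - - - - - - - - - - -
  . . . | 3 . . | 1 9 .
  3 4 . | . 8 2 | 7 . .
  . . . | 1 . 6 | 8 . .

Step 1. [r2c1∈{7}] r2c1's peers cover all but 7 ⇒ r2c1=7.
Step 2. [r9c1∈{2}] nothing but 2 survives at r9c1. So r9c1=2.
Step 3. [r3c2∈{5}] r3c2 has the single candidate 5. So r3c2=5.
Step 4. [r1c3∈{4}] nothing but 4 survives at r1c3. So r1c3=4.
Step 5. [r2c8∈{5}] only 5 remains possible at r2c8 ⇒ r2c8=5.
Step 6. [r8c3∈{1,5,9}] across row 8, 1 lands solely at r8c3 ⇒ r8c3=1.
Step 7. [r7c9∈{2,5,6}] in row 7, 2 fits only at r7c9 ⇒ r7c9=2.
Step 8. [r6c6∈{1,3,7}] in row 6, 1 fits only at r6c6 ⇒ r6c6=1.
Step 9. [r5c5∈{2,3,4,7}] in box 5, 3 fits only at r5c5, so r5c5=3.
Step 10. [r9c2∈{7}] r9c2 has the single candidate 7. So r9c2=7.
Step 11. [r4c1∈{4}] nothing but 4 survives at r4c1, so r4c1=4.
Step 12. [r5c4∈{2,4,7}] 4 has one home in row 5: r5c4. So r5c4=4.
Step 13. [r2c5∈{9}] nothing but 9 survives at r2c5. So r2c5=9.
Step 14. [r3c5∈{1,2,4}] in row 3, 1 fits only at r3c5. So r3c5=1.
Step 15. [r3c6∈{3,4,8}] across row 3, 4 lands solely at r3c6 ⇒ r3c6=4.
Step 16. [r4c5∈{2,7}] col 5 places 2 nowhere but r4c5. So r4c5=2.
Step 17. [r6c4∈{7}] nothing but 7 survives at r6c4. So r6c4=7.
Step 18. [r7c5∈{4,5,7}] across row 7, 4 lands solely at r7c5 ⇒ r7c5=4.
Step 19. [r9c5∈{5}] only 5 remains possible at r9c5, so r9c5=5.
Step 20. [r5c9∈{6}] nothing but 6 survives at r5c9. So r5c9=6.
Step 21. [r5c3∈{2,7}] 7 has one home in col 3: r5c3, so r5c3=7.
Step 22. [r9c9∈{3}] r9c9 has the single candidate 3 ⇒ r9c9=3.
Step 23. [r6c8∈{2,3,8}] 3 has one home in row 6: r6c8 ⇒ r6c8=3.
Step 24. [r7c2∈{6}] nothing but 6 survives at r7c2 ⇒ r7c2=6.
Step 25. [r7c6∈{7}] only 7 remains possible at r7c6, so r7c6=7.
Step 26. [r6c9∈{8}] only 8 remains possible at r6c9. So r6c9=8.
Step 27. [r8c4∈{9}] only 9 remains possible at r8c4, so r8c4=9.
Step 28. [r1c6∈{8}] only 8 remains possible at r1c6, so r1c6=8.
Step 29. [r2c6∈{3}] r2c6's peers cover all but 3, so r2c6=3.
Step 30. [r3c3∈{3}] only 3 remains possible at r3c3 ⇒ r3c3=3.
Step 31. [r3c8∈{8}] r3c8's peers cover all but 8. So r3c8=8.
Step 32. [r7c3∈{5}] nothing but 5 survives at r7c3. So r7c3=5.
Step 33. [r9c3∈{9}] r9c3 is down to just 9 ⇒ r9c3=9.
Step 34. [r1c1∈{6}] r1c1 has the single candidate 6. So r1c1=6.
Step 35. [r1c5∈{7}] r1c5 has the single candidate 7 ⇒ r1c5=7.
Step 36. [r5c1∈{1}] r5c1 has the single candidate 1, so r5c1=1.
Step 37. [r8c8∈{6}] only 6 remains possible at r8c8, so r8c8=6.
Step 38. [r4c6∈{9}] r4c6 is down to just 9, so r4c6=9.
Step 39. [r6c3∈{2}] r6c3 has the single candidate 2 ⇒ r6c3=2.
Step 40. [r3c4∈{2}] r3c4's peers cover all but 2 ⇒ r3c4=2.
Step 41. [r4c8∈{7}] r4c8 is down to just 7 ⇒ r4c8=7.
Step 42. [r8c9∈{5}] nothing but 5 survives at r8c9 ⇒ r8c9=5.
Step 43. [r9c8∈{4}] r9c8's peers cover all but 4. So r9c8=4.
Step 44. [r7c1∈{8}] only 8 remains possible at r7c1 ⇒ r7c1=8.
Step 45. [r1c4∈{5}] r1c4 has the single candidate 5 ⇒ r1c4=5.
Step 46. [r5c8∈{2}] r5c8 is down to just 2 ⇒ r5c8=2.
Step 47. [r4c7∈{5}] only 5 remains possible at r4c7. So r4c7=5.

Answer: 6 2 4 5 7 8 3 1 9 / 7 1 8 6 9 3 2 5 4 / 9 5 3 2 1 4 6 8 7 / 4 3 6 8 2 9 5 7 1 / 1 8 7 4 3 5 9 2 6 / 5 9 2 7 6 1 4 3 8 / 8 6 5 3 4 7 1 9 2 / 3 4 1 9 8 2 7 6 5 / 2 7 9 1 5 6 8 4 3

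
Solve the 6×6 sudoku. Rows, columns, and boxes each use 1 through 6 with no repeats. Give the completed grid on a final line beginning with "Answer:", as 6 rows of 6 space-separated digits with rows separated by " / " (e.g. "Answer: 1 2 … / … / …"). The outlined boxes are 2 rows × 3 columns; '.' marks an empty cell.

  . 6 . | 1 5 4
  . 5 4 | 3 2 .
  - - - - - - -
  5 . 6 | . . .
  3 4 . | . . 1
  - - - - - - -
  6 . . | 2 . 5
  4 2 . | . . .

Step 1. [r5c2∈{1,3}] r5c2 is the only open cell in col 2 admitting 3, so r5c2=3.
Step 2. [r6c4∈{6}] r6c4 has the single candidate 6. So r6c4=6.
Step 3. [r5c5∈{1,4}] across row 5, 4 lands solely at r5c5. So r5c5=4.
Step 4. [r3c5∈{3}] r3c5 has the single candidate 3. So r3c5=3.
Step 5. [r6c3∈{1,5}] r6c3 is the only open cell in row 6 admitting 5, so r6c3=5.
Step 6. [r1c3∈{2,3}] in row 1, 3 fits only at r1c3, so r1c3=3.
Step 7. [r3c6∈{2}] r3c6's peers cover all but 2. So r3c6=2.
Step 8. [r1c1∈{2}] r1c1 is down to just 2 ⇒ r1c1=2.
Step 9. [r3c4∈{4}] only 4 remains possible at r3c4 ⇒ r3c4=4.
Step 10. [r6c6∈{3}] only 3 remains possible at r6c6, so r6c6=3.
Step 11. [r4c4∈{5}] only 5 remains possible at r4c4, so r4c4=5.
Step 12. [r2c1∈{1}] r2c1 is down to just 1, so r2c1=1.
Step 13. [r6c5∈{1}] only 1 remains possible at r6c5, so r6c5=1.
Step 14. [r4c3∈{2}] r4c3 has the single candidate 2. So r4c3=2.
Step 15. [r4c5∈{6}] nothing but 6 survives at r4c5, so r4c5=6.
Step 16. [r2c6∈{6}] only 6 remains possible at r2c6 ⇒ r2c6=6.
Step 17. [r5c3∈{1}] r5c3 is down to just 1 ⇒ r5c3=1.
Step 18. [r3c2∈{1}] r3c2 is down to just 1, so r3c2=1.

Answer: 2 6 3 1 5 4 / 1 5 4 3 2 6 / 5 1 6 4 3 2 / 3 4 2 5 6 1 / 6 3 1 2 4 5 / 4 2 5 6 1 3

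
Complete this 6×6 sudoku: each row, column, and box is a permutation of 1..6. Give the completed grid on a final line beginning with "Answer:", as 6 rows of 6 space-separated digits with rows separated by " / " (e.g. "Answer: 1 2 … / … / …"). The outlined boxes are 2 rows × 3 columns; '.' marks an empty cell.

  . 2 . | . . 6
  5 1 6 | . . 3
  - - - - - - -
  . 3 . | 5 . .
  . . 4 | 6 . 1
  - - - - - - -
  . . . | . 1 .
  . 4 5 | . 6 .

Step 1. [r6c6∈{2}] nothing but 2 survives at r6c6. So r6c6=2.
Step 2. [r4c1∈{2}] r4c1 is down to just 2, so r4c1=2.
Step 3. [r1c1∈{3,4}] r1c1 is the only open cell in col 1 admitting 4 ⇒ r1c1=4.
Step 4. [r3c5∈{2,4}] across row 3, 2 lands solely at r3c5, so r3c5=2.
Step 5. [r6c1∈{1,3}] 1 has one home in row 6: r6c1. So r6c1=1.
Step 6. [r5c1∈{3,6}] across col 1, 3 lands solely at r5c1. So r5c1=3.
Step 7. [r5c4∈{4}] r5c4's peers cover all but 4, so r5c4=4.
Step 8. [r2c4∈{2}] r2c4 has the single candidate 2 ⇒ r2c4=2.
Step 9. [r2c5∈{4}] only 4 remains possible at r2c5, so r2c5=4.
Step 10. [r4c2∈{5}] r4c2's peers cover all but 5. So r4c2=5.
Step 11. [r1c4∈{1}] r1c4 is down to just 1, so r1c4=1.
Step 12. [r5c2∈{6}] r5c2's peers cover all but 6. So r5c2=6.
Step 13. [r5c3∈{2}] r5c3 has the single candidate 2. So r5c3=2.
Step 14. [r3c1∈{6}] r3c1 is down to just 6, so r3c1=6.
Step 15. [r3c6∈{4}] r3c6's peers cover all but 4. So r3c6=4.
Step 16. [r3c3∈{1}] nothing but 1 survives at r3c3. So r3c3=1.
Step 17. [r1c3∈{3}] r1c3's peers cover all but 3, so r1c3=3.
Step 18. [r1c5∈{5}] nothing but 5 survives at r1c5, so r1c5=5.
Step 19. [r4c5∈{3}] r4c5 has the single candidate 3, so r4c5=3.
Step 20. [r5c6∈{5}] nothing but 5 survives at r5c6 ⇒ r5c6=5.
Step 21. [r6c4∈{3}] r6c4's peers cover all but 3. So r6c4=3.

Answer: 4 2 3 1 5 6 / 5 1 6 2 4 3 / 6 3 1 5 2 4 / 2 5 4 6 3 1 / 3 6 2 4 1 5 / 1 4 5 3 6 2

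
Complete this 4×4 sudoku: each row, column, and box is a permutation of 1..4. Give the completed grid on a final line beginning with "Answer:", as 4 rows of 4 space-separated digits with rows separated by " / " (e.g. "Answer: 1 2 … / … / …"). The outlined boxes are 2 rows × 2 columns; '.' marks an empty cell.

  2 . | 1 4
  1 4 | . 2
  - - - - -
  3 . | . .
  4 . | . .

Step 1. [r3c4∈{1}] r3c4 is down to just 1 ⇒ r3c4=1.
Step 2. [r3c2∈{2}] r3c2 has the single candidate 2. So r3c2=2.
Step 3. [r4c4∈{3}] r4c4 has the single candidate 3 ⇒ r4c4=3.
Step 4. [r3c3∈{4}] nothing but 4 survives at r3c3 ⇒ r3c3=4.
Step 5. [r4c3∈{2}] only 2 remains possible at r4c3, so r4c3=2.
Step 6. [r2c3∈{3}] only 3 remains possible at r2c3, so r2c3=3.
Step 7. [r1c2∈{3}] nothing but 3 survives at r1c2, so r1c2=3.
Step 8. [r4c2∈{1}] nothing but 1 survives at r4c2 ⇒ r4c2=1.

Answer: 2 3 1 4 / 1 4 3 2 / 3 2 4 1 / 4 1 2 3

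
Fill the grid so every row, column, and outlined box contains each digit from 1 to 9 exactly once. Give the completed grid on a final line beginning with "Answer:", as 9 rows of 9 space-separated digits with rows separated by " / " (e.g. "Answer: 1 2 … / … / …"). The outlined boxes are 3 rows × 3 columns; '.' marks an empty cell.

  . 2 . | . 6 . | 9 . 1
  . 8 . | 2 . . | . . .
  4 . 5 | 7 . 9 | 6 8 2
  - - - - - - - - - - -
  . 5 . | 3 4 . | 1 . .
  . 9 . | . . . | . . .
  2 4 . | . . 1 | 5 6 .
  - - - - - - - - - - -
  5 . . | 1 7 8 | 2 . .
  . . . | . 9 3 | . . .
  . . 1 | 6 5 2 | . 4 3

Step 1. [r6c3∈{3,7,8}] 3 has one home in row 6: r6c3, so r6c3=3.
Step 2. [r6c9∈{7,8,9}] in row 6, 7 fits only at r6c9 ⇒ r6c9=7.
Step 3. [r1c3∈{7}] r1c3 has the single candidate 7 ⇒ r1c3=7.
Step 4. [r5c1∈{1,6,7,8}] 1 has one home in row 5: r5c1 ⇒ r5c1=1.
Step 5. [r4c1∈{6,7,8}] r4c1 is the only open cell in box 4 admitting 7, so r4c1=7.
Step 6. [r1c4∈{4,5,8}] across row 1, 8 lands solely at r1c4 ⇒ r1c4=8.
Step 7. [r1c1∈{3}] r1c1's peers cover all but 3 ⇒ r1c1=3.
Step 8. [r1c8∈{5}] only 5 remains possible at r1c8, so r1c8=5.
Step 9. [r2c9∈{4}] r2c9 has the single candidate 4. So r2c9=4.
Step 10. [r5c9∈{8}] r5c9's peers cover all but 8, so r5c9=8.
Step 11. [r5c3∈{6}] only 6 remains possible at r5c3. So r5c3=6.
Step 12. [r7c8∈{9}] nothing but 9 survives at r7c8 ⇒ r7c8=9.
Step 13. [r3c5∈{1,3}] 3 has one home in row 3: r3c5 ⇒ r3c5=3.
Step 14. [r8c3∈{2,4,8}] in row 8, 2 fits only at r8c3, so r8c3=2.
Step 15. [r2c1∈{6,9}] row 2 places 6 nowhere but r2c1. So r2c1=6.
Step 16. [r8c1∈{8}] r8c1 has the single candidate 8. So r8c1=8.
Step 17. [r8c7∈{7}] only 7 remains possible at r8c7, so r8c7=7.
Step 18. [r2c7∈{3}] nothing but 3 survives at r2c7 ⇒ r2c7=3.
Step 19. [r8c2∈{6}] only 6 remains possible at r8c2. So r8c2=6.
Step 20. [r2c6∈{5}] r2c6 has the single candidate 5, so r2c6=5.
Step 21. [r4c8∈{2}] r4c8 has the single candidate 2. So r4c8=2.
Step 22. [r7c3∈{4}] nothing but 4 survives at r7c3, so r7c3=4.
Step 23. [r8c8∈{1}] r8c8's peers cover all but 1, so r8c8=1.
Step 24. [r4c3∈{8}] only 8 remains possible at r4c3, so r4c3=8.
Step 25. [r9c1∈{9}] r9c1's peers cover all but 9. So r9c1=9.
Step 26. [r5c4∈{5}] r5c4 is down to just 5. So r5c4=5.
Step 27. [r9c7∈{8}] nothing but 8 survives at r9c7 ⇒ r9c7=8.
Step 28. [r1c6∈{4}] r1c6 is down to just 4 ⇒ r1c6=4.
Step 29. [r5c6∈{7}] r5c6 has the single candidate 7 ⇒ r5c6=7.
Step 30. [r5c8∈{3}] nothing but 3 survives at r5c8. So r5c8=3.
Step 31. [r6c4∈{9}] r6c4 has the single candidate 9 ⇒ r6c4=9.
Step 32. [r8c4∈{4}] r8c4 is down to just 4 ⇒ r8c4=4.
Step 33. [r3c2∈{1}] only 1 remains possible at r3c2. So r3c2=1.
Step 34. [r5c5∈{2}] only 2 remains possible at r5c5, so r5c5=2.
Step 35. [r7c2∈{3}] r7c2 is down to just 3, so r7c2=3.
Step 36. [r6c5∈{8}] nothing but 8 survives at r6c5, so r6c5=8.
Step 37. [r8c9∈{5}] r8c9 is down to just 5. So r8c9=5.
Step 38. [r5c7∈{4}] only 4 remains possible at r5c7. So r5c7=4.
Step 39. [r2c8∈{7}] r2c8's peers cover all but 7. So r2c8=7.
Step 40. [r4c6∈{6}] r4c6 is down to just 6. So r4c6=6.
Step 41. [r9c2∈{7}] only 7 remains possible at r9c2 ⇒ r9c2=7.
Step 42. [r2c5∈{1}] r2c5 has the single candidate 1. So r2c5=1.
Step 43. [r4c9∈{9}] r4c9's peers cover all but 9. So r4c9=9.
Step 44. [r2c3∈{9}] only 9 remains possible at r2c3 ⇒ r2c3=9.
Step 45. [r7c9∈{6}] nothing but 6 survives at r7c9 ⇒ r7c9=6.

Answer: 3 2 7 8 6 4 9 5 1 / 6 8 9 2 1 5 3 7 4 / 4 1 5 7 3 9 6 8 2 / 7 5 8 3 4 6 1 2 9 / 1 9 6 5 2 7 4 3 8 / 2 4 3 9 8 1 5 6 7 / 5 3 4 1 7 8 2 9 6 / 8 6 2 4 9 3 7 1 5 / 9 7 1 6 5 2 8 4 3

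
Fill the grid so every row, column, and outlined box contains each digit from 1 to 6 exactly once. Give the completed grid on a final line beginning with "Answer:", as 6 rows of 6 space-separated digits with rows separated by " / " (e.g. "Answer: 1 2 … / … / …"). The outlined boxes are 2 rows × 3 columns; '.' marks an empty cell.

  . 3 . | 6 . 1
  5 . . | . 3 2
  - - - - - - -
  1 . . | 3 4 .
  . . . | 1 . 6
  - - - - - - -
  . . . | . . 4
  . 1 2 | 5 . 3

Step 1. [r3c2∈{2,5,6}] in row 3, 2 fits only at r3c2, so r3c2=2.
Step 2. [r1c3∈{4}] r1c3 is down to just 4, so r1c3=4.
Step 3. [r3c3∈{5,6}] in row 3, 6 fits only at r3c3, so r3c3=6.
Step 4. [r4c2∈{4,5}] 4 has one home in col 2: r4c2 ⇒ r4c2=4.
Step 5. [r4c3∈{3,5}] 5 has one home in box 3: r4c3, so r4c3=5.
Step 6. [r5c5∈{1,2,6}] in row 5, 1 fits only at r5c5, so r5c5=1.
Step 7. [r4c1∈{3}] only 3 remains possible at r4c1, so r4c1=3.
Step 8. [r5c1∈{6}] r5c1's peers cover all but 6, so r5c1=6.
Step 9. [r1c1∈{2}] nothing but 2 survives at r1c1. So r1c1=2.
Step 10. [r1c5∈{5}] only 5 remains possible at r1c5, so r1c5=5.
Step 11. [r6c1∈{4}] nothing but 4 survives at r6c1, so r6c1=4.
Step 12. [r2c2∈{6}] r2c2's peers cover all but 6. So r2c2=6.
Step 13. [r3c6∈{5}] only 5 remains possible at r3c6, so r3c6=5.
Step 14. [r4c5∈{2}] r4c5 is down to just 2 ⇒ r4c5=2.
Step 15. [r6c5∈{6}] r6c5's peers cover all but 6, so r6c5=6.
Step 16. [r5c2∈{5}] r5c2 has the single candidate 5, so r5c2=5.
Step 17. [r2c4∈{4}] r2c4's peers cover all but 4 ⇒ r2c4=4.
Step 18. [r5c4∈{2}] r5c4 has the single candidate 2. So r5c4=2.
Step 19. [r5c3∈{3}] r5c3 has the single candidate 3, so r5c3=3.
Step 20. [r2c3∈{1}] nothing but 1 survives at r2c3 ⇒ r2c3=1.

Answer: 2 3 4 6 5 1 / 5 6 1 4 3 2 / 1 2 6 3 4 5 / 3 4 5 1 2 6 / 6 5 3 2 1 4 / 4 1 2 5 6 3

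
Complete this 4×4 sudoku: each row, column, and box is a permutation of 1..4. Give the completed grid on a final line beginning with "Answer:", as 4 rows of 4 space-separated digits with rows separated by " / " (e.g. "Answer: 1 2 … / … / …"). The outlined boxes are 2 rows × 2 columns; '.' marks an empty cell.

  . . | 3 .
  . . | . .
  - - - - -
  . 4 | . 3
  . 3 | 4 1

Step 1. [r2c3∈{1,2}] 1 has one home in col 3: r2c3. So r2c3=1.
Step 2. [r2c2∈{2}] r2c2's peers cover all but 2, so r2c2=2.
Step 3. [r2c4∈{4}] r2c4 is down to just 4 ⇒ r2c4=4.
Step 4. [r3c1∈{1,2}] in row 3, 1 fits only at r3c1 ⇒ r3c1=1.
Step 5. [r1c1∈{4}] r1c1 has the single candidate 4, so r1c1=4.
Step 6. [r4c1∈{2}] only 2 remains possible at r4c1, so r4c1=2.
Step 7. [r1c2∈{1}] only 1 remains possible at r1c2, so r1c2=1.
Step 8. [r2c1∈{3}] r2c1's peers cover all but 3. So r2c1=3.
Step 9. [r1c4∈{2}] only 2 remains possible at r1c4 ⇒ r1c4=2.
Step 10. [r3c3∈{2}] r3c3's peers cover all but 2. So r3c3=2.

Answer: 4 1 3 2 / 3 2 1 4 / 1 4 2 3 / 2 3 4 1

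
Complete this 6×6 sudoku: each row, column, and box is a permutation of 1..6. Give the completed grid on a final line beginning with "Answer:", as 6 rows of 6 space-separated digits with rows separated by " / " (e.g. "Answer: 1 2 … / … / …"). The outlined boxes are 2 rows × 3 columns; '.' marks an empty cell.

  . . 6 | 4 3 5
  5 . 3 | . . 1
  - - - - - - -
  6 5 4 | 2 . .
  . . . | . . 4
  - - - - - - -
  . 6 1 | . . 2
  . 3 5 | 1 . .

Step 1. [r6c1∈{2,4}] row 6 places 2 nowhere but r6c1, so r6c1=2.
Step 2. [r1c2∈{1,2}] row 1 places 2 nowhere but r1c2 ⇒ r1c2=2.
Step 3. [r6c5∈{4,6}] in row 6, 4 fits only at r6c5 ⇒ r6c5=4.
Step 4. [r5c5∈{5}] r5c5's peers cover all but 5. So r5c5=5.
Step 5. [r4c1∈{1,3}] across col 1, 3 lands solely at r4c1 ⇒ r4c1=3.
Step 6. [r2c4∈{6}] nothing but 6 survives at r2c4 ⇒ r2c4=6.
Step 7. [r4c2∈{1}] r4c2 is down to just 1 ⇒ r4c2=1.
Step 8. [r2c2∈{4}] nothing but 4 survives at r2c2. So r2c2=4.
Step 9. [r3c6∈{3}] only 3 remains possible at r3c6 ⇒ r3c6=3.
Step 10. [r4c4∈{5}] r4c4 is down to just 5 ⇒ r4c4=5.
Step 11. [r4c5∈{6}] nothing but 6 survives at r4c5, so r4c5=6.
Step 12. [r1c1∈{1}] r1c1 has the single candidate 1, so r1c1=1.
Step 13. [r6c6∈{6}] r6c6 is down to just 6. So r6c6=6.
Step 14. [r5c4∈{3}] r5c4 is down to just 3. So r5c4=3.
Step 15. [r5c1∈{4}] r5c1 is down to just 4. So r5c1=4.
Step 16. [r2c5∈{2}] nothing but 2 survives at r2c5 ⇒ r2c5=2.
Step 17. [r4c3∈{2}] nothing but 2 survives at r4c3, so r4c3=2.
Step 18. [r3c5∈{1}] r3c5 is down to just 1, so r3c5=1.

Answer: 1 2 6 4 3 5 / 5 4 3 6 2 1 / 6 5 4 2 1 3 / 3 1 2 5 6 4 / 4 6 1 3 5 2 / 2 3 5 1 4 6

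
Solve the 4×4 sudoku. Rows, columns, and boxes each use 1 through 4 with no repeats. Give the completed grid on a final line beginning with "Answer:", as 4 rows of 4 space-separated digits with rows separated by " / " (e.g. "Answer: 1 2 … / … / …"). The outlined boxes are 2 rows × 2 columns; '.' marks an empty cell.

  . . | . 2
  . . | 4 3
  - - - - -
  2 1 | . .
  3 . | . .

Step 1. [r4c4∈{1,4}] in col 4, 1 fits only at r4c4. So r4c4=1.
Step 2. [r1c1∈{1,4}] r1c1 is the only open cell in col 1 admitting 4, so r1c1=4.
Step 3. [r4c3∈{2}] r4c3 has the single candidate 2 ⇒ r4c3=2.
Step 4. [r1c3∈{1}] nothing but 1 survives at r1c3 ⇒ r1c3=1.
Step 5. [r4c2∈{4}] r4c2's peers cover all but 4, so r4c2=4.
Step 6. [r2c1∈{1}] only 1 remains possible at r2c1. So r2c1=1.
Step 7. [r1c2∈{3}] r1c2's peers cover all but 3 ⇒ r1c2=3.
Step 8. [r3c3∈{3}] nothing but 3 survives at r3c3, so r3c3=3.
Step 9. [r3c4∈{4}] r3c4 is down to just 4 ⇒ r3c4=4.
Step 10. [r2c2∈{2}] r2c2 is down to just 2, so r2c2=2.

Answer: 4 3 1 2 / 1 2 4 3 / 2 1 3 4 / 3 4 2 1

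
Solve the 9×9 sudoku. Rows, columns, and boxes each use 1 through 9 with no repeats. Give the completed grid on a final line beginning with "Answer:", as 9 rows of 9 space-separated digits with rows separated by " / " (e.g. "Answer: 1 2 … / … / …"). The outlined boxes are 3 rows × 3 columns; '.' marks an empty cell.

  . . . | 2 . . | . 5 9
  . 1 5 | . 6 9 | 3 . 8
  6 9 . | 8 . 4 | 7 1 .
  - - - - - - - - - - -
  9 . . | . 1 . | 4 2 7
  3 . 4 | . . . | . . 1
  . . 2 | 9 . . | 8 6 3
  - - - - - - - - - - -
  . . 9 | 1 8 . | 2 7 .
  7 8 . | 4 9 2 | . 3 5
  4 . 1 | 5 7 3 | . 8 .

Step 1. [r9c9∈{6}] r9c9 has the single candidate 6 ⇒ r9c9=6.
Step 2. [r5c6∈{5,6,7,8}] 8 has one home in row 5: r5c6, so r5c6=8.
Step 3. [r1c3∈{3,7,8}] r1c3 is the only open cell in col 3 admitting 7 ⇒ r1c3=7.
Step 4. [r3c5∈{3,5}] 5 has one home in row 3: r3c5 ⇒ r3c5=5.
Step 5. [r6c6∈{5,7}] r6c6 is the only open cell in col 6 admitting 7 ⇒ r6c6=7.
Step 6. [r6c2∈{5}] r6c2 is down to just 5 ⇒ r6c2=5.
Step 7. [r4c2∈{6}] nothing but 6 survives at r4c2 ⇒ r4c2=6.
Step 8. [r5c8∈{9}] r5c8 is down to just 9. So r5c8=9.
Step 9. [r3c3∈{3}] only 3 remains possible at r3c3. So r3c3=3.
Step 10. [r7c6∈{6}] nothing but 6 survives at r7c6. So r7c6=6.
Step 11. [r7c9∈{4}] nothing but 4 survives at r7c9, so r7c9=4.
Step 12. [r5c5∈{2}] r5c5's peers cover all but 2. So r5c5=2.
Step 13. [r5c4∈{6}] r5c4 is down to just 6 ⇒ r5c4=6.
Step 14. [r4c3∈{8}] only 8 remains possible at r4c3. So r4c3=8.
Step 15. [r2c8∈{4}] r2c8's peers cover all but 4 ⇒ r2c8=4.
Step 16. [r7c1∈{5}] r7c1's peers cover all but 5. So r7c1=5.
Step 17. [r4c6∈{5}] nothing but 5 survives at r4c6 ⇒ r4c6=5.
Step 18. [r1c1∈{8}] r1c1 has the single candidate 8 ⇒ r1c1=8.
Step 19. [r2c4∈{7}] nothing but 7 survives at r2c4, so r2c4=7.
Step 20. [r8c7∈{1}] r8c7's peers cover all but 1. So r8c7=1.
Step 21. [r7c2∈{3}] r7c2 has the single candidate 3 ⇒ r7c2=3.
Step 22. [r9c7∈{9}] nothing but 9 survives at r9c7. So r9c7=9.
Step 23. [r4c4∈{3}] only 3 remains possible at r4c4, so r4c4=3.
Step 24. [r5c2∈{7}] only 7 remains possible at r5c2 ⇒ r5c2=7.
Step 25. [r6c5∈{4}] r6c5 is down to just 4, so r6c5=4.
Step 26. [r6c1∈{1}] r6c1 has the single candidate 1. So r6c1=1.
Step 27. [r1c2∈{4}] r1c2's peers cover all but 4. So r1c2=4.
Step 28. [r5c7∈{5}] r5c7 is down to just 5, so r5c7=5.
Step 29. [r9c2∈{2}] nothing but 2 survives at r9c2, so r9c2=2.
Step 30. [r1c6∈{1}] r1c6's peers cover all but 1 ⇒ r1c6=1.
Step 31. [r2c1∈{2}] r2c1's peers cover all but 2. So r2c1=2.
Step 32. [r8c3∈{6}] r8c3's peers cover all but 6. So r8c3=6.
Step 33. [r1c7∈{6}] r1c7's peers cover all but 6 ⇒ r1c7=6.
Step 34. [r1c5∈{3}] nothing but 3 survives at r1c5, so r1c5=3.
Step 35. [r3c9∈{2}] nothing but 2 survives at r3c9. So r3c9=2.

Answer: 8 4 7 2 3 1 6 5 9 / 2 1 5 7 6 9 3 4 8 / 6 9 3 8 5 4 7 1 2 / 9 6 8 3 1 5 4 2 7 / 3 7 4 6 2 8 5 9 1 / 1 5 2 9 4 7 8 6 3 / 5 3 9 1 8 6 2 7 4 / 7 8 6 4 9 2 1 3 5 / 4 2 1 5 7 3 9 8 6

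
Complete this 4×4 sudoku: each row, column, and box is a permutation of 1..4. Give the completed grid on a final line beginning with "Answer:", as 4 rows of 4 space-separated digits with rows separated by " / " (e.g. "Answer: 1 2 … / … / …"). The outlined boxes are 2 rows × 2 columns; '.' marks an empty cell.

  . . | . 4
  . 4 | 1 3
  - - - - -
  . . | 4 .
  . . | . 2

Step 1. [r2c1∈{2}] r2c1 has the single candidate 2. So r2c1=2.
Step 2. [r3c2∈{1,2,3}] across row 3, 2 lands solely at r3c2, so r3c2=2.
Step 3. [r3c1∈{1,3}] across row 3, 3 lands solely at r3c1. So r3c1=3.
Step 4. [r1c1∈{1}] r1c1 is down to just 1 ⇒ r1c1=1.
Step 5. [r1c3∈{2}] r1c3 is down to just 2 ⇒ r1c3=2.
Step 6. [r4c1∈{4}] nothing but 4 survives at r4c1. So r4c1=4.
Step 7. [r3c4∈{1}] r3c4's peers cover all but 1 ⇒ r3c4=1.
Step 8. [r4c3∈{3}] r4c3 has the single candidate 3. So r4c3=3.
Step 9. [r4c2∈{1}] r4c2 is down to just 1 ⇒ r4c2=1.
Step 10. [r1c2∈{3}] nothing but 3 survives at r1c2 ⇒ r1c2=3.

Answer: 1 3 2 4 / 2 4 1 3 / 3 2 4 1 / 4 1 3 2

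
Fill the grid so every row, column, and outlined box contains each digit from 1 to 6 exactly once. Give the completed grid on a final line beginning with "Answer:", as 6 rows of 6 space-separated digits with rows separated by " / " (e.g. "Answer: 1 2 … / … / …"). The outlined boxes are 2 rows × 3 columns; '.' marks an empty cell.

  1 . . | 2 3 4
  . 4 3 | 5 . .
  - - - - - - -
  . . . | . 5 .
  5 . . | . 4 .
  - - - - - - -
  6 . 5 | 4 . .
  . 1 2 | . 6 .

Step 1. [r6c4∈{3}] r6c4 has the single candidate 3, so r6c4=3.
Step 2. [r3c1∈{2,3,4}] 3 has one home in col 1: r3c1. So r3c1=3.
Step 3. [r2c6∈{1,6}] 6 has one home in row 2: r2c6. So r2c6=6.
Step 4. [r1c3∈{6}] r1c3 has the single candidate 6, so r1c3=6.
Step 5. [r4c3∈{1}] r4c3's peers cover all but 1. So r4c3=1.
Step 6. [r4c4∈{6}] r4c4 has the single candidate 6, so r4c4=6.
Step 7. [r4c2∈{2}] only 2 remains possible at r4c2 ⇒ r4c2=2.
Step 8. [r3c6∈{1,2}] row 3 places 2 nowhere but r3c6 ⇒ r3c6=2.
Step 9. [r2c5∈{1}] nothing but 1 survives at r2c5, so r2c5=1.
Step 10. [r5c2∈{3}] r5c2 has the single candidate 3, so r5c2=3.
Step 11. [r1c2∈{5}] r1c2's peers cover all but 5 ⇒ r1c2=5.
Step 12. [r4c6∈{3}] r4c6 is down to just 3 ⇒ r4c6=3.
Step 13. [r6c1∈{4}] r6c1 is down to just 4, so r6c1=4.
Step 14. [r6c6∈{5}] r6c6 is down to just 5, so r6c6=5.
Step 15. [r5c6∈{1}] r5c6 has the single candidate 1, so r5c6=1.
Step 16. [r3c4∈{1}] r3c4's peers cover all but 1 ⇒ r3c4=1.
Step 17. [r3c3∈{4}] nothing but 4 survives at r3c3. So r3c3=4.
Step 18. [r3c2∈{6}] r3c2's peers cover all but 6. So r3c2=6.
Step 19. [r2c1∈{2}] only 2 remains possible at r2c1 ⇒ r2c1=2.
Step 20. [r5c5∈{2}] only 2 remains possible at r5c5. So r5c5=2.

Answer: 1 5 6 2 3 4 / 2 4 3 5 1 6 / 3 6 4 1 5 2 / 5 2 1 6 4 3 / 6 3 5 4 2 1 / 4 1 2 3 6 5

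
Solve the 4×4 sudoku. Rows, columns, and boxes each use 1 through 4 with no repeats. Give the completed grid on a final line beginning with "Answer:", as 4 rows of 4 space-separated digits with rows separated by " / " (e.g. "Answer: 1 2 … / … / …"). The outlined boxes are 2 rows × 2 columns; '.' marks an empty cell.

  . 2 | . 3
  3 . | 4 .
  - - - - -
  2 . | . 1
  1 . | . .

Step 1. [r4c3∈{2,3}] in col 3, 2 fits only at r4c3, so r4c3=2.
Step 2. [r4c2∈{3,4}] r4c2 is the only open cell in row 4 admitting 3. So r4c2=3.
Step 3. [r3c2∈{4}] only 4 remains possible at r3c2 ⇒ r3c2=4.
Step 4. [r3c3∈{3}] only 3 remains possible at r3c3. So r3c3=3.
Step 5. [r1c1∈{4}] r1c1 has the single candidate 4. So r1c1=4.
Step 6. [r2c2∈{1}] nothing but 1 survives at r2c2, so r2c2=1.
Step 7. [r1c3∈{1}] r1c3 has the single candidate 1, so r1c3=1.
Step 8. [r4c4∈{4}] nothing but 4 survives at r4c4. So r4c4=4.
Step 9. [r2c4∈{2}] only 2 remains possible at r2c4. So r2c4=2.

Answer: 4 2 1 3 / 3 1 4 2 / 2 4 3 1 / 1 3 2 4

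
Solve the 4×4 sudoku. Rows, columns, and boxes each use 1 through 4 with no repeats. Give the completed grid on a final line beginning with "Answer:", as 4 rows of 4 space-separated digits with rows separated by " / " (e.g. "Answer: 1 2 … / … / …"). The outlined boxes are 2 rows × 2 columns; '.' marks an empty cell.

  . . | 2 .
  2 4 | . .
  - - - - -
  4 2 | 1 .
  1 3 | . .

Step 1. [r1c4∈{1,3,4}] across row 1, 4 lands solely at r1c4, so r1c4=4.
Step 2. [r2c4∈{1,3}] 1 has one home in row 2: r2c4. So r2c4=1.
Step 3. [r1c2∈{1}] r1c2 is down to just 1. So r1c2=1.
Step 4. [r4c3∈{4}] only 4 remains possible at r4c3, so r4c3=4.
Step 5. [r3c4∈{3}] only 3 remains possible at r3c4. So r3c4=3.
Step 6. [r2c3∈{3}] r2c3 has the single candidate 3, so r2c3=3.
Step 7. [r4c4∈{2}] only 2 remains possible at r4c4, so r4c4=2.
Step 8. [r1c1∈{3}] r1c1 has the single candidate 3 ⇒ r1c1=3.

Answer: 3 1 2 4 / 2 4 3 1 / 4 2 1 3 / 1 3 4 2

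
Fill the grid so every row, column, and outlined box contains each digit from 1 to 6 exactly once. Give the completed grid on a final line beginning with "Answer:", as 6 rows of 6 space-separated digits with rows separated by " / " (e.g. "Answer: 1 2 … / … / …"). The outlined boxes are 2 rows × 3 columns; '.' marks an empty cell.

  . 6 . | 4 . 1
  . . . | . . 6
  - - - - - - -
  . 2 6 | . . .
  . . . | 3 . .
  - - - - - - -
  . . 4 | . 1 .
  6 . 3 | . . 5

Step 1. [r2c2∈{1,3,4,5}] across col 2, 3 lands solely at r2c2, so r2c2=3.
Step 2. [r4c2∈{1,4,5}] 4 has one home in col 2: r4c2, so r4c2=4.
Step 3. [r5c1∈{2,5}] 2 has one home in box 5: r5c1 ⇒ r5c1=2.
Step 4. [r1c1∈{5}] r1c1 has the single candidate 5, so r1c1=5.
Step 5. [r4c1∈{1}] r4c1 has the single candidate 1. So r4c1=1.
Step 6. [r6c5∈{2,4}] 4 has one home in row 6: r6c5. So r6c5=4.
Step 7. [r3c5∈{5}] r3c5's peers cover all but 5, so r3c5=5.
Step 8. [r2c5∈{2}] only 2 remains possible at r2c5, so r2c5=2.
Step 9. [r3c1∈{3}] nothing but 3 survives at r3c1, so r3c1=3.
Step 10. [r4c6∈{2}] only 2 remains possible at r4c6 ⇒ r4c6=2.
Step 11. [r1c5∈{3}] only 3 remains possible at r1c5 ⇒ r1c5=3.
Step 12. [r2c3∈{1}] r2c3 is down to just 1. So r2c3=1.
Step 13. [r2c1∈{4}] nothing but 4 survives at r2c1. So r2c1=4.
Step 14. [r3c6∈{4}] r3c6's peers cover all but 4 ⇒ r3c6=4.
Step 15. [r4c5∈{6}] r4c5 is down to just 6. So r4c5=6.
Step 16. [r4c3∈{5}] r4c3 is down to just 5, so r4c3=5.
Step 17. [r1c3∈{2}] only 2 remains possible at r1c3 ⇒ r1c3=2.
Step 18. [r6c2∈{1}] only 1 remains possible at r6c2 ⇒ r6c2=1.
Step 19. [r5c6∈{3}] r5c6's peers cover all but 3. So r5c6=3.
Step 20. [r5c2∈{5}] r5c2's peers cover all but 5, so r5c2=5.
Step 21. [r2c4∈{5}] r2c4's peers cover all but 5 ⇒ r2c4=5.
Step 22. [r5c4∈{6}] r5c4 is down to just 6. So r5c4=6.
Step 23. [r6c4∈{2}] nothing but 2 survives at r6c4, so r6c4=2.
Step 24. [r3c4∈{1}] only 1 remains possible at r3c4, so r3c4=1.

Answer: 5 6 2 4 3 1 / 4 3 1 5 2 6 / 3 2 6 1 5 4 / 1 4 5 3 6 2 / 2 5 4 6 1 3 / 6 1 3 2 4 5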